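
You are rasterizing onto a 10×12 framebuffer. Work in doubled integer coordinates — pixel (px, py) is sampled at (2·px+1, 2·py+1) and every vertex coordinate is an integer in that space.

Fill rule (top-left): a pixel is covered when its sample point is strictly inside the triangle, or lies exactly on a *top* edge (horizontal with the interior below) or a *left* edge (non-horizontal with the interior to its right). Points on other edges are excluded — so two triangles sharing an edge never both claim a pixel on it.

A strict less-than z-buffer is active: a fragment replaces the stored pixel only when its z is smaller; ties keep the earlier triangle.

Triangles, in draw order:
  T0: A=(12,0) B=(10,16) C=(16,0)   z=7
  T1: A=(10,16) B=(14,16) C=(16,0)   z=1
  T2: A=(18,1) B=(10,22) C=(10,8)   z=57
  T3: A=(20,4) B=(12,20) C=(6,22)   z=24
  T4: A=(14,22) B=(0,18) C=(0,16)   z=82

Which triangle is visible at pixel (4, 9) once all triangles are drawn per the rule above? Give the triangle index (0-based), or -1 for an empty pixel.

T0:
  2·area = 64  (B↔C swapped to make it positive)
  edge (12, 0)→(16, 0): d=(4,0) top-left  bias=+0
  edge (16, 0)→(10, 16): d=(-6,16) right/bottom  bias=-1
  edge (10, 16)→(12, 0): d=(2,-16) top-left  bias=+0
    (6,0)@(13, 1): e=[4,42,18] → #
    (7,0)@(15, 1): e=[4,10,50] → #
    (8,0)@(17, 1): e=[4,-22,82] → ·
    (6,1)@(13, 3): e=[12,30,22] → #
    (7,1)@(15, 3): e=[12,-2,54] → ·
    (6,2)@(13, 5): e=[20,18,26] → #
    (7,2)@(15, 5): e=[20,-14,58] → ·
    (6,3)@(13, 7): e=[28,6,30] → #
    (7,3)@(15, 7): e=[28,-26,62] → ·
    (5,4)@(11, 9): e=[36,26,2] → #
    (6,4)@(13, 9): e=[36,-6,34] → ·
    (5,5)@(11, 11): e=[44,14,6] → #
  covered (8 px):
    · · · · · · # # · ·
    · · · · · · # · · ·
    · · · · · · # · · ·
    · · · · · · # · · ·
    · · · · · # · · · ·
    · · · · · # · · · ·
    · · · · · # · · · ·
    · · · · · · · · · ·
    · · · · · · · · · ·
    · · · · · · · · · ·
    · · · · · · · · · ·
    · · · · · · · · · ·
T1:
  2·area = 64  (B↔C swapped to make it positive)
  edge (10, 16)→(16, 0): d=(6,-16) top-left  bias=+0
  edge (16, 0)→(14, 16): d=(-2,16) right/bottom  bias=-1
  edge (14, 16)→(10, 16): d=(-4,0) right/bottom  bias=-1
    (7,1)@(15, 3): e=[2,10,52] → #
    (8,1)@(17, 3): e=[34,-22,52] → ·
    (7,2)@(15, 5): e=[14,6,44] → #
    (8,2)@(17, 5): e=[46,-26,44] → ·
    (7,3)@(15, 7): e=[26,2,36] → #
    (8,3)@(17, 7): e=[58,-30,36] → ·
    (6,4)@(13, 9): e=[6,30,28] → #
    (7,4)@(15, 9): e=[38,-2,28] → ·
    (6,5)@(13, 11): e=[18,26,20] → #
    (7,5)@(15, 11): e=[50,-6,20] → ·
    (6,6)@(13, 13): e=[30,22,12] → #
    (7,6)@(15, 13): e=[62,-10,12] → ·
  covered (8 px):
    · · · · · · · · · ·
    · · · · · · · # · ·
    · · · · · · · # · ·
    · · · · · · · # · ·
    · · · · · · # · · ·
    · · · · · · # · · ·
    · · · · · · # · · ·
    · · · · · # # · · ·
    · · · · · · · · · ·
    · · · · · · · · · ·
    · · · · · · · · · ·
    · · · · · · · · · ·
T2:
  2·area = 112
  edge (18, 1)→(10, 22): d=(-8,21) right/bottom  bias=-1
  edge (10, 22)→(10, 8): d=(0,-14) top-left  bias=+0
  edge (10, 8)→(18, 1): d=(8,-7) top-left  bias=+0
    (8,1)@(17, 3): e=[5,98,9] → #
    (9,1)@(19, 3): e=[-37,126,23] → ·
    (7,2)@(15, 5): e=[31,70,11] → #
    (8,2)@(17, 5): e=[-11,98,25] → ·
    (6,3)@(13, 7): e=[57,42,13] → #
    (8,3)@(17, 7): e=[-27,98,41] → ·
    (5,4)@(11, 9): e=[83,14,15] → #
    (7,4)@(15, 9): e=[-1,70,43] → ·
    (5,5)@(11, 11): e=[67,14,31] → #
    (7,5)@(15, 11): e=[-17,70,59] → ·
    (5,6)@(11, 13): e=[51,14,47] → #
    (7,6)@(15, 13): e=[-33,70,75] → ·
  covered (13 px):
    · · · · · · · · · ·
    · · · · · · · · # ·
    · · · · · · · # · ·
    · · · · · · # # · ·
    · · · · · # # · · ·
    · · · · · # # · · ·
    · · · · · # # · · ·
    · · · · · # · · · ·
    · · · · · # · · · ·
    · · · · · # · · · ·
    · · · · · · · · · ·
    · · · · · · · · · ·
T3:
  2·area = 80
  edge (20, 4)→(12, 20): d=(-8,16) right/bottom  bias=-1
  edge (12, 20)→(6, 22): d=(-6,2) right/bottom  bias=-1
  edge (6, 22)→(20, 4): d=(14,-18) top-left  bias=+0
    (8,4)@(17, 9): e=[8,56,16] → #
    (9,4)@(19, 9): e=[-24,52,52] → ·
    (7,5)@(15, 11): e=[24,48,8] → #
    (8,5)@(17, 11): e=[-8,44,44] → ·
    (6,6)@(13, 13): e=[40,40,0] → #  [on edge]
    (8,6)@(17, 13): e=[-24,32,72] → ·
    (6,7)@(13, 15): e=[24,28,28] → #
    (7,7)@(15, 15): e=[-8,24,64] → ·
    (5,8)@(11, 17): e=[40,20,20] → #
    (7,8)@(15, 17): e=[-24,12,92] → ·
    (4,9)@(9, 19): e=[56,12,12] → #
    (6,9)@(13, 19): e=[-8,4,84] → ·
    (7,9)@(15, 19): e=[-40,0,120] → ·  [on edge]
    (4,10)@(9, 21): e=[40,0,40] → ·  [on edge]
    (1,11)@(3, 23): e=[120,0,-40] → ·  [on edge]
  covered (10 px):
    · · · · · · · · · ·
    · · · · · · · · · ·
    · · · · · · · · · ·
    · · · · · · · · · ·
    · · · · · · · · # ·
    · · · · · · · # · ·
    · · · · · · # # · ·
    · · · · · · # · · ·
    · · · · · # # · · ·
    · · · · # # · · · ·
    · · · # · · · · · ·
    · · · · · · · · · ·
T4:
  2·area = 28
  edge (14, 22)→(0, 18): d=(-14,-4) top-left  bias=+0
  edge (0, 18)→(0, 16): d=(0,-2) top-left  bias=+0
  edge (0, 16)→(14, 22): d=(14,6) right/bottom  bias=-1
    (0,8)@(1, 17): e=[18,2,8] → #
    (1,8)@(3, 17): e=[26,6,-4] → ·
    (0,9)@(1, 19): e=[-10,2,36] → ·
    (2,9)@(5, 19): e=[6,10,12] → #
    (3,9)@(7, 19): e=[14,14,0] → ·  [on edge]
    (2,10)@(5, 21): e=[-22,10,40] → ·
    (5,10)@(11, 21): e=[2,22,4] → #
    (6,10)@(13, 21): e=[10,26,-8] → ·
    (5,11)@(11, 23): e=[-26,22,32] → ·
  covered (3 px):
    · · · · · · · · · ·
    · · · · · · · · · ·
    · · · · · · · · · ·
    · · · · · · · · · ·
    · · · · · · · · · ·
    · · · · · · · · · ·
    · · · · · · · · · ·
    · · · · · · · · · ·
    # · · · · · · · · ·
    · · # · · · · · · ·
    · · · · · # · · · ·
    · · · · · · · · · ·

Z-buffer (winner per pixel, '.' = empty):
  . . . . . . 0 0 . .
  . . . . . . 0 1 2 .
  . . . . . . 0 1 . .
  . . . . . . 0 1 . .
  . . . . . 0 1 . 3 .
  . . . . . 0 1 3 . .
  . . . . . 0 1 3 . .
  . . . . . 1 1 . . .
  4 . . . . 3 3 . . .
  . . 4 . 3 3 . . . .
  . . . 3 . 4 . . . .
  . . . . . . . . . .

Result: 3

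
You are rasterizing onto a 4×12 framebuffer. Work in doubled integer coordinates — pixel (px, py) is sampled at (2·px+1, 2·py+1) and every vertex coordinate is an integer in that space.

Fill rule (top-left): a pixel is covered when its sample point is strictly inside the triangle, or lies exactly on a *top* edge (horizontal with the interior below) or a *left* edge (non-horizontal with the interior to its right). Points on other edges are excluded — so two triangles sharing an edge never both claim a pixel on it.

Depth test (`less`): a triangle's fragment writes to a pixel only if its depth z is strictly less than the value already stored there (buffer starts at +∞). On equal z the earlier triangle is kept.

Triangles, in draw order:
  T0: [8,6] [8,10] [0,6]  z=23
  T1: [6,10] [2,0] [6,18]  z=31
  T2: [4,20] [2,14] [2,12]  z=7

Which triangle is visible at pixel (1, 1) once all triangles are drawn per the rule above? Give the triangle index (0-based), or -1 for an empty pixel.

T0:
  2·area = 32
  edge (8, 6)→(8, 10): d=(0,4) right/bottom  bias=-1
  edge (8, 10)→(0, 6): d=(-8,-4) top-left  bias=+0
  edge (0, 6)→(8, 6): d=(8,0) top-left  bias=+0
    (1,3)@(3, 7): e=[20,4,8] → #
    (2,3)@(5, 7): e=[12,12,8] → #
    (3,3)@(7, 7): e=[4,20,8] → #
    (1,4)@(3, 9): e=[20,-12,24] → ·
    (2,4)@(5, 9): e=[12,-4,24] → ·
    (3,4)@(7, 9): e=[4,4,24] → #
    (3,5)@(7, 11): e=[4,-12,40] → ·
  covered (4 px):
    · · · ·
    · · · ·
    · · · ·
    · # # #
    · · · #
    · · · ·
    · · · ·
    · · · ·
    · · · ·
    · · · ·
    · · · ·
    · · · ·
T1:
  2·area = 32  (B↔C swapped to make it positive)
  edge (6, 10)→(6, 18): d=(0,8) right/bottom  bias=-1
  edge (6, 18)→(2, 0): d=(-4,-18) top-left  bias=+0
  edge (2, 0)→(6, 10): d=(4,10) right/bottom  bias=-1
    (1,1)@(3, 3): e=[24,6,2] → #
    (2,1)@(5, 3): e=[8,42,-18] → ·
    (1,2)@(3, 5): e=[24,-2,10] → ·
    (2,4)@(5, 9): e=[8,18,6] → #
    (3,4)@(7, 9): e=[-8,54,-14] → ·
    (2,5)@(5, 11): e=[8,10,14] → #
    (3,5)@(7, 11): e=[-8,46,-6] → ·
    (2,6)@(5, 13): e=[8,2,22] → #
    (3,6)@(7, 13): e=[-8,38,2] → ·
    (2,7)@(5, 15): e=[8,-6,30] → ·
  covered (4 px):
    · · · ·
    · # · ·
    · · · ·
    · · · ·
    · · # ·
    · · # ·
    · · # ·
    · · · ·
    · · · ·
    · · · ·
    · · · ·
    · · · ·
T2:
  2·area = 4
  edge (4, 20)→(2, 14): d=(-2,-6) top-left  bias=+0
  edge (2, 14)→(2, 12): d=(0,-2) top-left  bias=+0
  edge (2, 12)→(4, 20): d=(2,8) right/bottom  bias=-1
    (0,5)@(1, 11): e=[0,-2,6] → ·  [on edge]
    (1,8)@(3, 17): e=[0,2,2] → #  [on edge]
    (2,8)@(5, 17): e=[12,6,-14] → ·
    (1,9)@(3, 19): e=[-4,2,6] → ·
    (2,11)@(5, 23): e=[0,6,-2] → ·  [on edge]
  covered (1 px):
    · · · ·
    · · · ·
    · · · ·
    · · · ·
    · · · ·
    · · · ·
    · · · ·
    · · · ·
    · # · ·
    · · · ·
    · · · ·
    · · · ·

Z-buffer (winner per pixel, '.' = empty):
  . . . .
  . 1 . .
  . . . .
  . 0 0 0
  . . 1 0
  . . 1 .
  . . 1 .
  . . . .
  . 2 . .
  . . . .
  . . . .
  . . . .

Answer: 1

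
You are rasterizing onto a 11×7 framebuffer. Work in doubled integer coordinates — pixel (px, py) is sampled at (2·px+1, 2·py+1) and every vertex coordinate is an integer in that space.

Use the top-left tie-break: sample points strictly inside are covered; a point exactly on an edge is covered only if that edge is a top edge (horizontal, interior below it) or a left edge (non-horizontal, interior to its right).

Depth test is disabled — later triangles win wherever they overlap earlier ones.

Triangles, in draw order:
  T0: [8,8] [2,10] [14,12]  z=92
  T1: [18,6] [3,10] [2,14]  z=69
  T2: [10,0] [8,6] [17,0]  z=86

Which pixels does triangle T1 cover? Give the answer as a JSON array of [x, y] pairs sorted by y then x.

T0:
  2·area = 36  (B↔C swapped to make it positive)
  edge (8, 8)→(14, 12): d=(6,4) right/bottom  bias=-1
  edge (14, 12)→(2, 10): d=(-12,-2) top-left  bias=+0
  edge (2, 10)→(8, 8): d=(6,-2) top-left  bias=+0
    (8,2)@(17, 5): e=[-54,90,0] → ·  [on edge]
    (5,3)@(11, 7): e=[-18,54,0] → ·  [on edge]
    (2,4)@(5, 9): e=[18,18,0] → █  [on edge]
    (3,4)@(7, 9): e=[10,22,4] → █
    (4,4)@(9, 9): e=[2,26,8] → █
    (5,4)@(11, 9): e=[-6,30,12] → ·
    (2,5)@(5, 11): e=[30,-6,12] → ·
    (3,5)@(7, 11): e=[22,-2,16] → ·
    (4,5)@(9, 11): e=[14,2,20] → █
    (5,5)@(11, 11): e=[6,6,24] → █
    (6,5)@(13, 11): e=[-2,10,28] → ·
    (4,6)@(9, 13): e=[26,-22,32] → ·
  covered (5 px):
    · · · · · · · · · · ·
    · · · · · · · · · · ·
    · · · · · · · · · · ·
    · · · · · · · · · · ·
    · · █ █ █ · · · · · ·
    · · · · █ █ · · · · ·
    · · · · · · · · · · ·
T1:
  2·area = 56  (B↔C swapped to make it positive)
  edge (18, 6)→(2, 14): d=(-16,8) right/bottom  bias=-1
  edge (2, 14)→(3, 10): d=(1,-4) top-left  bias=+0
  edge (3, 10)→(18, 6): d=(15,-4) top-left  bias=+0
    (7,3)@(15, 7): e=[8,45,3] → █
    (8,3)@(17, 7): e=[-8,53,11] → ·
    (3,4)@(7, 9): e=[40,15,1] → █
    (4,4)@(9, 9): e=[24,23,9] → █
    (5,4)@(11, 9): e=[8,31,17] → █
    (6,4)@(13, 9): e=[-8,39,25] → ·
    (7,4)@(15, 9): e=[-24,47,33] → ·
    (1,5)@(3, 11): e=[40,1,15] → █
    (2,5)@(5, 11): e=[24,9,23] → █
    (4,5)@(9, 11): e=[-8,25,39] → ·
    (5,5)@(11, 11): e=[-24,33,47] → ·
    (1,6)@(3, 13): e=[8,3,45] → █
  covered (8 px):
    · · · · · · · · · · ·
    · · · · · · · · · · ·
    · · · · · · · · · · ·
    · · · · · · · █ · · ·
    · · · █ █ █ · · · · ·
    · █ █ █ · · · · · · ·
    · █ · · · · · · · · ·
T2:
  2·area = 42  (B↔C swapped to make it positive)
  edge (10, 0)→(17, 0): d=(7,0) top-left  bias=+0
  edge (17, 0)→(8, 6): d=(-9,6) right/bottom  bias=-1
  edge (8, 6)→(10, 0): d=(2,-6) top-left  bias=+0
    (5,0)@(11, 1): e=[7,27,8] → █
    (6,0)@(13, 1): e=[7,15,20] → █
    (7,0)@(15, 1): e=[7,3,32] → █
    (8,0)@(17, 1): e=[7,-9,44] → ·
    (4,1)@(9, 3): e=[21,21,0] → █  [on edge]
    (6,1)@(13, 3): e=[21,-3,24] → ·
    (7,1)@(15, 3): e=[21,-15,36] → ·
    (4,2)@(9, 5): e=[35,3,4] → █
    (5,2)@(11, 5): e=[35,-9,16] → ·
    (4,3)@(9, 7): e=[49,-15,8] → ·
    (3,4)@(7, 9): e=[63,-21,0] → ·  [on edge]
  covered (6 px):
    · · · · · █ █ █ · · ·
    · · · · █ █ · · · · ·
    · · · · █ · · · · · ·
    · · · · · · · · · · ·
    · · · · · · · · · · ·
    · · · · · · · · · · ·
    · · · · · · · · · · ·

Final: [[7,3],[3,4],[4,4],[5,4],[1,5],[2,5],[3,5],[1,6]]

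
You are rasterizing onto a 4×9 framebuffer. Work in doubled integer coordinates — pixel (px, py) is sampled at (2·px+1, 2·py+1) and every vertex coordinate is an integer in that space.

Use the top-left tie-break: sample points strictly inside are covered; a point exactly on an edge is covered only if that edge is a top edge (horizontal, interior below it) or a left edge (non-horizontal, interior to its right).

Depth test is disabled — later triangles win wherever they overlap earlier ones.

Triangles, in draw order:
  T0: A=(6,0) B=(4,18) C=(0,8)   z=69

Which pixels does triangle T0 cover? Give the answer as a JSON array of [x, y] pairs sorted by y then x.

T0:
  2·area = 92
  edge (6, 0)→(4, 18): d=(-2,18) right/bottom  bias=-1
  edge (4, 18)→(0, 8): d=(-4,-10) top-left  bias=+0
  edge (0, 8)→(6, 0): d=(6,-8) top-left  bias=+0
    (2,1)@(5, 3): e=[12,70,10] → #
    (3,1)@(7, 3): e=[-24,90,26] → ·
    (1,2)@(3, 5): e=[44,42,6] → #
    (3,2)@(7, 5): e=[-28,82,38] → ·
    (0,3)@(1, 7): e=[76,14,2] → #
    (3,3)@(7, 7): e=[-32,74,50] → ·
    (0,4)@(1, 9): e=[72,6,14] → #
    (2,4)@(5, 9): e=[0,46,46] → ·  [on edge]
    (0,5)@(1, 11): e=[68,-2,26] → ·
    (1,5)@(3, 11): e=[32,18,42] → #
    (2,5)@(5, 11): e=[-4,38,58] → ·
    (1,6)@(3, 13): e=[28,10,54] → #
  covered (11 px):
    · · · ·
    · · # ·
    · # # ·
    # # # ·
    # # · ·
    · # · ·
    · # · ·
    · # · ·
    · · · ·

Result: [[2,1],[1,2],[2,2],[0,3],[1,3],[2,3],[0,4],[1,4],[1,5],[1,6],[1,7]]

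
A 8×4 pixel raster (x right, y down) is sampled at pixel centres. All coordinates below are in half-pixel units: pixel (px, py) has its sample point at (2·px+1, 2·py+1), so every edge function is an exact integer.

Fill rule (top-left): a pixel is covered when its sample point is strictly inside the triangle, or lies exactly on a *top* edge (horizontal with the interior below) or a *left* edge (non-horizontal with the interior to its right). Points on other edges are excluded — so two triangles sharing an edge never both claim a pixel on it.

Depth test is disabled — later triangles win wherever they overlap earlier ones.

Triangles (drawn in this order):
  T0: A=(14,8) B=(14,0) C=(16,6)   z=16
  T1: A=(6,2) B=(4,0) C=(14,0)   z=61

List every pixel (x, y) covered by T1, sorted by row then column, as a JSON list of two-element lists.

T0:
  2·area = 16
  edge (14, 8)→(14, 0): d=(0,-8) top-left  bias=+0
  edge (14, 0)→(16, 6): d=(2,6) right/bottom  bias=-1
  edge (16, 6)→(14, 8): d=(-2,2) right/bottom  bias=-1
    (7,1)@(15, 3): e=[8,0,8] → ·  [on edge]
    (7,2)@(15, 5): e=[8,4,4] → █
    (7,3)@(15, 7): e=[8,8,0] → ·  [on edge]
  covered (1 px):
    · · · · · · · ·
    · · · · · · · ·
    · · · · · · · █
    · · · · · · · ·
T1:
  2·area = 20
  edge (6, 2)→(4, 0): d=(-2,-2) top-left  bias=+0
  edge (4, 0)→(14, 0): d=(10,0) top-left  bias=+0
  edge (14, 0)→(6, 2): d=(-8,2) right/bottom  bias=-1
    (2,0)@(5, 1): e=[0,10,10] → █  [on edge]
    (3,0)@(7, 1): e=[4,10,6] → █
    (4,0)@(9, 1): e=[8,10,2] → █
    (5,0)@(11, 1): e=[12,10,-2] → ·
    (2,1)@(5, 3): e=[-4,30,-6] → ·
    (3,1)@(7, 3): e=[0,30,-10] → ·  [on edge]
    (4,1)@(9, 3): e=[4,30,-14] → ·
    (4,2)@(9, 5): e=[0,50,-30] → ·  [on edge]
    (5,3)@(11, 7): e=[0,70,-50] → ·  [on edge]
  covered (3 px):
    · · █ █ █ · · ·
    · · · · · · · ·
    · · · · · · · ·
    · · · · · · · ·

Result: [[2,0],[3,0],[4,0]]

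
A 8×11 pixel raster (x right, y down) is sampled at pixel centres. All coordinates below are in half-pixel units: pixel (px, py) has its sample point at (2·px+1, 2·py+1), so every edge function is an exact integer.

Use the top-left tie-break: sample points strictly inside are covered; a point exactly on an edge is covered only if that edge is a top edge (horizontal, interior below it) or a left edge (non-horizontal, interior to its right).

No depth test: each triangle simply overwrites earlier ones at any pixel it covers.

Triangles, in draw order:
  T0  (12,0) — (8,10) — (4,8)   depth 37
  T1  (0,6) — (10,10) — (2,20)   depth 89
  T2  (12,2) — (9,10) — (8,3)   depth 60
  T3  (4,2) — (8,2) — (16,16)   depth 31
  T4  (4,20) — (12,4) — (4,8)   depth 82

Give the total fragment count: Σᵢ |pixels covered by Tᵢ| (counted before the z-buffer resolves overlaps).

T0:
  2·area = 48
  edge (12, 0)→(8, 10): d=(-4,10) right/bottom  bias=-1
  edge (8, 10)→(4, 8): d=(-4,-2) top-left  bias=+0
  edge (4, 8)→(12, 0): d=(8,-8) top-left  bias=+0
    (5,0)@(11, 1): e=[6,42,0] → #  [on edge]
    (6,0)@(13, 1): e=[-14,46,16] → ·
    (4,1)@(9, 3): e=[18,30,0] → #  [on edge]
    (5,1)@(11, 3): e=[-2,34,16] → ·
    (3,2)@(7, 5): e=[30,18,0] → #  [on edge]
    (5,2)@(11, 5): e=[-10,26,32] → ·
    (2,3)@(5, 7): e=[42,6,0] → #  [on edge]
    (5,3)@(11, 7): e=[-18,18,48] → ·
    (1,4)@(3, 9): e=[54,-6,0] → ·  [on edge]
    (2,4)@(5, 9): e=[34,-2,16] → ·
    (3,4)@(7, 9): e=[14,2,32] → #
    (4,4)@(9, 9): e=[-6,6,48] → ·
    (0,5)@(1, 11): e=[66,-18,0] → ·  [on edge]
  covered (8 px):
    · · · · · # · ·
    · · · · # · · ·
    · · · # # · · ·
    · · # # # · · ·
    · · · # · · · ·
    · · · · · · · ·
    · · · · · · · ·
    · · · · · · · ·
    · · · · · · · ·
    · · · · · · · ·
    · · · · · · · ·
T1:
  2·area = 132
  edge (0, 6)→(10, 10): d=(10,4) right/bottom  bias=-1
  edge (10, 10)→(2, 20): d=(-8,10) right/bottom  bias=-1
  edge (2, 20)→(0, 6): d=(-2,-14) top-left  bias=+0
    (0,3)@(1, 7): e=[6,114,12] → #
    (1,3)@(3, 7): e=[-2,94,40] → ·
    (0,4)@(1, 9): e=[26,98,8] → #
    (1,4)@(3, 9): e=[18,78,36] → #
    (2,4)@(5, 9): e=[10,58,64] → #
    (3,4)@(7, 9): e=[2,38,92] → #
    (4,4)@(9, 9): e=[-6,18,120] → ·
    (0,5)@(1, 11): e=[46,82,4] → #
    (4,5)@(9, 11): e=[14,2,116] → #
    (5,5)@(11, 11): e=[6,-18,144] → ·
    (0,6)@(1, 13): e=[66,66,0] → #  [on edge]
    (4,6)@(9, 13): e=[34,-14,112] → ·
  covered (17 px):
    · · · · · · · ·
    · · · · · · · ·
    · · · · · · · ·
    # · · · · · · ·
    # # # # · · · ·
    # # # # # · · ·
    # # # # · · · ·
    · # # · · · · ·
    · # · · · · · ·
    · · · · · · · ·
    · · · · · · · ·
T2:
  2·area = 29
  edge (12, 2)→(9, 10): d=(-3,8) right/bottom  bias=-1
  edge (9, 10)→(8, 3): d=(-1,-7) top-left  bias=+0
  edge (8, 3)→(12, 2): d=(4,-1) top-left  bias=+0
    (4,1)@(9, 3): e=[21,7,1] → #
    (5,1)@(11, 3): e=[5,21,3] → #
    (6,1)@(13, 3): e=[-11,35,5] → ·
    (4,2)@(9, 5): e=[15,5,9] → #
    (5,2)@(11, 5): e=[-1,19,11] → ·
    (4,3)@(9, 7): e=[9,3,17] → #
    (5,3)@(11, 7): e=[-7,17,19] → ·
    (4,4)@(9, 9): e=[3,1,25] → #
    (5,4)@(11, 9): e=[-13,15,27] → ·
    (4,5)@(9, 11): e=[-3,-1,33] → ·
  covered (5 px):
    · · · · · · · ·
    · · · · # # · ·
    · · · · # · · ·
    · · · · # · · ·
    · · · · # · · ·
    · · · · · · · ·
    · · · · · · · ·
    · · · · · · · ·
    · · · · · · · ·
    · · · · · · · ·
    · · · · · · · ·
T3:
  2·area = 56
  edge (4, 2)→(8, 2): d=(4,0) top-left  bias=+0
  edge (8, 2)→(16, 16): d=(8,14) right/bottom  bias=-1
  edge (16, 16)→(4, 2): d=(-12,-14) top-left  bias=+0
    (2,1)@(5, 3): e=[4,50,2] → #
    (3,1)@(7, 3): e=[4,22,30] → #
    (4,1)@(9, 3): e=[4,-6,58] → ·
    (2,2)@(5, 5): e=[12,66,-22] → ·
    (3,2)@(7, 5): e=[12,38,6] → #
    (4,2)@(9, 5): e=[12,10,34] → #
    (5,2)@(11, 5): e=[12,-18,62] → ·
    (3,3)@(7, 7): e=[20,54,-18] → ·
    (4,3)@(9, 7): e=[20,26,10] → #
    (5,3)@(11, 7): e=[20,-2,38] → ·
    (4,4)@(9, 9): e=[28,42,-14] → ·
    (5,4)@(11, 9): e=[28,14,14] → #
  covered (7 px):
    · · · · · · · ·
    · · # # · · · ·
    · · · # # · · ·
    · · · · # · · ·
    · · · · · # · ·
    · · · · · · # ·
    · · · · · · · ·
    · · · · · · · ·
    · · · · · · · ·
    · · · · · · · ·
    · · · · · · · ·
T4:
  2·area = 96  (B↔C swapped to make it positive)
  edge (4, 20)→(4, 8): d=(0,-12) top-left  bias=+0
  edge (4, 8)→(12, 4): d=(8,-4) top-left  bias=+0
  edge (12, 4)→(4, 20): d=(-8,16) right/bottom  bias=-1
    (5,2)@(11, 5): e=[84,4,8] → #
    (6,2)@(13, 5): e=[108,12,-24] → ·
    (3,3)@(7, 7): e=[36,4,56] → #
    (4,3)@(9, 7): e=[60,12,24] → #
    (5,3)@(11, 7): e=[84,20,-8] → ·
    (2,4)@(5, 9): e=[12,12,72] → #
    (5,4)@(11, 9): e=[84,36,-24] → ·
    (2,5)@(5, 11): e=[12,28,56] → #
    (4,5)@(9, 11): e=[60,44,-8] → ·
    (2,6)@(5, 13): e=[12,44,40] → #
    (4,6)@(9, 13): e=[60,60,-24] → ·
    (2,7)@(5, 15): e=[12,60,24] → #
  covered (12 px):
    · · · · · · · ·
    · · · · · · · ·
    · · · · · # · ·
    · · · # # · · ·
    · · # # # · · ·
    · · # # · · · ·
    · · # # · · · ·
    · · # · · · · ·
    · · # · · · · ·
    · · · · · · · ·
    · · · · · · · ·

Answer: 49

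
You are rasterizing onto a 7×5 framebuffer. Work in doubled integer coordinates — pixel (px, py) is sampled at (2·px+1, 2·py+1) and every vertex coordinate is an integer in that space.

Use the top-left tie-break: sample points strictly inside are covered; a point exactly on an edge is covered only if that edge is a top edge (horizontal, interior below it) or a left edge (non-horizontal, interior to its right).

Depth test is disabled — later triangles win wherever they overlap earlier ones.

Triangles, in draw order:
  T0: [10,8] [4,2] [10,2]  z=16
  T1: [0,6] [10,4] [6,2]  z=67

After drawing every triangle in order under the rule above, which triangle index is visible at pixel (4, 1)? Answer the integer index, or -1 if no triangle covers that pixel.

T0:
  2·area = 36
  edge (10, 8)→(4, 2): d=(-6,-6) top-left  bias=+0
  edge (4, 2)→(10, 2): d=(6,0) top-left  bias=+0
  edge (10, 2)→(10, 8): d=(0,6) right/bottom  bias=-1
    (1,0)@(3, 1): e=[0,-6,42] → .  [on edge]
    (2,1)@(5, 3): e=[0,6,30] → X  [on edge]
    (3,1)@(7, 3): e=[12,6,18] → X
    (4,1)@(9, 3): e=[24,6,6] → X
    (5,1)@(11, 3): e=[36,6,-6] → .
    (2,2)@(5, 5): e=[-12,18,30] → .
    (3,2)@(7, 5): e=[0,18,18] → X  [on edge]
    (5,2)@(11, 5): e=[24,18,-6] → .
    (3,3)@(7, 7): e=[-12,30,18] → .
    (4,3)@(9, 7): e=[0,30,6] → X  [on edge]
    (5,3)@(11, 7): e=[12,30,-6] → .
    (4,4)@(9, 9): e=[-12,42,6] → .
    (5,4)@(11, 9): e=[0,42,-6] → .  [on edge]
  covered (6 px):
    . . . . . . .
    . . X X X . .
    . . . X X . .
    . . . . X . .
    . . . . . . .
T1:
  2·area = 28  (B↔C swapped to make it positive)
  edge (0, 6)→(6, 2): d=(6,-4) top-left  bias=+0
  edge (6, 2)→(10, 4): d=(4,2) right/bottom  bias=-1
  edge (10, 4)→(0, 6): d=(-10,2) right/bottom  bias=-1
    (2,1)@(5, 3): e=[2,6,20] → X
    (3,1)@(7, 3): e=[10,2,16] → X
    (4,1)@(9, 3): e=[18,-2,12] → .
    (1,2)@(3, 5): e=[6,18,4] → X
    (2,2)@(5, 5): e=[14,14,0] → .  [on edge]
    (3,2)@(7, 5): e=[22,10,-4] → .
    (1,3)@(3, 7): e=[18,26,-16] → .
  covered (3 px):
    . . . . . . .
    . . X X . . .
    . X . . . . .
    . . . . . . .
    . . . . . . .

Z-buffer (winner per pixel, '.' = empty):
  . . . . . . .
  . . 1 1 0 . .
  . 1 . 0 0 . .
  . . . . 0 . .
  . . . . . . .

Result: 0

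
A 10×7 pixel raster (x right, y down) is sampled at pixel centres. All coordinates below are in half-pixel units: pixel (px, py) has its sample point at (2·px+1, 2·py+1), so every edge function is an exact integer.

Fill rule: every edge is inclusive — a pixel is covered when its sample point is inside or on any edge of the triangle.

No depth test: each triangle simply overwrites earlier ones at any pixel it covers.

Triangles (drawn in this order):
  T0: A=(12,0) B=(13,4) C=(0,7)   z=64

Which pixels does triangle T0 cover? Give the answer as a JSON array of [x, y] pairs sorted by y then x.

T0:
  2·area = 55
  edge (12, 0)→(13, 4): d=(1,4) inclusive
  edge (13, 4)→(0, 7): d=(-13,3) inclusive
  edge (0, 7)→(12, 0): d=(12,-7) inclusive
    (5,0)@(11, 1): e=[5,45,5] → #
    (6,0)@(13, 1): e=[-3,39,19] → ·
    (3,1)@(7, 3): e=[23,31,1] → #
    (4,1)@(9, 3): e=[15,25,15] → #
    (6,1)@(13, 3): e=[-1,13,43] → ·
    (2,2)@(5, 5): e=[33,11,11] → #
    (4,2)@(9, 5): e=[17,-1,39] → ·
    (5,2)@(11, 5): e=[9,-7,53] → ·
    (2,3)@(5, 7): e=[35,-15,35] → ·
    (3,3)@(7, 7): e=[27,-21,49] → ·
  covered (6 px):
    · · · · · # · · · ·
    · · · # # # · · · ·
    · · # # · · · · · ·
    · · · · · · · · · ·
    · · · · · · · · · ·
    · · · · · · · · · ·
    · · · · · · · · · ·

Final: [[5,0],[3,1],[4,1],[5,1],[2,2],[3,2]]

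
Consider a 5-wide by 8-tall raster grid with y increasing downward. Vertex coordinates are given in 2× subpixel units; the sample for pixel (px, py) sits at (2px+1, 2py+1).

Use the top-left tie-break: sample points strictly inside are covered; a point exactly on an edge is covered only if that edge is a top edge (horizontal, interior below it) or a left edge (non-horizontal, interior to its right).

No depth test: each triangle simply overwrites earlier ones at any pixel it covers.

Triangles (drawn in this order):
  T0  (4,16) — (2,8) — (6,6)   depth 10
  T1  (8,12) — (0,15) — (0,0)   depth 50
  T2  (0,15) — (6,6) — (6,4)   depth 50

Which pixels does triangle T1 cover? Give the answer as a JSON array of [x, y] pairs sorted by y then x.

T0:
  2·area = 36
  edge (4, 16)→(2, 8): d=(-2,-8) top-left  bias=+0
  edge (2, 8)→(6, 6): d=(4,-2) top-left  bias=+0
  edge (6, 6)→(4, 16): d=(-2,10) right/bottom  bias=-1
    (3,0)@(7, 1): e=[54,-18,0] → ·  [on edge]
    (2,3)@(5, 7): e=[26,2,8] → #
    (3,3)@(7, 7): e=[42,6,-12] → ·
    (1,4)@(3, 9): e=[6,6,24] → #
    (3,4)@(7, 9): e=[38,14,-16] → ·
    (1,5)@(3, 11): e=[2,14,20] → #
    (2,5)@(5, 11): e=[18,18,0] → ·  [on edge]
    (1,6)@(3, 13): e=[-2,22,16] → ·
  covered (4 px):
    · · · · ·
    · · · · ·
    · · · · ·
    · · # · ·
    · # # · ·
    · # · · ·
    · · · · ·
    · · · · ·
T1:
  2·area = 120
  edge (8, 12)→(0, 15): d=(-8,3) right/bottom  bias=-1
  edge (0, 15)→(0, 0): d=(0,-15) top-left  bias=+0
  edge (0, 0)→(8, 12): d=(8,12) right/bottom  bias=-1
    (0,1)@(1, 3): e=[93,15,12] → #
    (1,1)@(3, 3): e=[87,45,-12] → ·
    (0,2)@(1, 5): e=[77,15,28] → #
    (1,2)@(3, 5): e=[71,45,4] → #
    (2,2)@(5, 5): e=[65,75,-20] → ·
    (0,3)@(1, 7): e=[61,15,44] → #
    (2,3)@(5, 7): e=[49,75,-4] → ·
    (0,4)@(1, 9): e=[45,15,60] → #
    (2,4)@(5, 9): e=[33,75,12] → #
    (3,4)@(7, 9): e=[27,105,-12] → ·
    (0,5)@(1, 11): e=[29,15,76] → #
    (3,5)@(7, 11): e=[11,105,4] → #
  covered (15 px):
    · · · · ·
    # · · · ·
    # # · · ·
    # # · · ·
    # # # · ·
    # # # # ·
    # # # · ·
    · · · · ·
T2:
  2·area = 12  (B↔C swapped to make it positive)
  edge (0, 15)→(6, 4): d=(6,-11) top-left  bias=+0
  edge (6, 4)→(6, 6): d=(0,2) right/bottom  bias=-1
  edge (6, 6)→(0, 15): d=(-6,9) right/bottom  bias=-1
    (2,3)@(5, 7): e=[7,2,3] → #
    (3,3)@(7, 7): e=[29,-2,-15] → ·
    (2,4)@(5, 9): e=[19,2,-9] → ·
  covered (1 px):
    · · · · ·
    · · · · ·
    · · · · ·
    · · # · ·
    · · · · ·
    · · · · ·
    · · · · ·
    · · · · ·

Answer: [[0,1],[0,2],[1,2],[0,3],[1,3],[0,4],[1,4],[2,4],[0,5],[1,5],[2,5],[3,5],[0,6],[1,6],[2,6]]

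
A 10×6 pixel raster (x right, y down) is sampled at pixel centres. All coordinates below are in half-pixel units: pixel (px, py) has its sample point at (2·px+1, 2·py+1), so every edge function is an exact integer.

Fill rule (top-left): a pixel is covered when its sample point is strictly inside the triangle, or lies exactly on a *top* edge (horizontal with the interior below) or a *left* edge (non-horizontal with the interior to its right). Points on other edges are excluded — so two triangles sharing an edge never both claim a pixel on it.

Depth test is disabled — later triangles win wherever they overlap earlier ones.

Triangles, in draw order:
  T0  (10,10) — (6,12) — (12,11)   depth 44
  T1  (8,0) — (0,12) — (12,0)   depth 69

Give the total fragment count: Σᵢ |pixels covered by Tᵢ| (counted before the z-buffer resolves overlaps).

T0:
  2·area = 8  (B↔C swapped to make it positive)
  edge (10, 10)→(12, 11): d=(2,1) right/bottom  bias=-1
  edge (12, 11)→(6, 12): d=(-6,1) right/bottom  bias=-1
  edge (6, 12)→(10, 10): d=(4,-2) top-left  bias=+0
    (4,5)@(9, 11): e=[3,3,2] → X
    (5,5)@(11, 11): e=[1,1,6] → X
    (6,5)@(13, 11): e=[-1,-1,10] → .
  covered (2 px):
    . . . . . . . . . .
    . . . . . . . . . .
    . . . . . . . . . .
    . . . . . . . . . .
    . . . . . . . . . .
    . . . . X X . . . .
T1:
  2·area = 48  (B↔C swapped to make it positive)
  edge (8, 0)→(12, 0): d=(4,0) top-left  bias=+0
  edge (12, 0)→(0, 12): d=(-12,12) right/bottom  bias=-1
  edge (0, 12)→(8, 0): d=(8,-12) top-left  bias=+0
    (4,0)@(9, 1): e=[4,24,20] → X
    (5,0)@(11, 1): e=[4,0,44] → .  [on edge]
    (3,1)@(7, 3): e=[12,24,12] → X
    (4,1)@(9, 3): e=[12,0,36] → .  [on edge]
    (2,2)@(5, 5): e=[20,24,4] → X
    (3,2)@(7, 5): e=[20,0,28] → .  [on edge]
    (2,3)@(5, 7): e=[28,0,20] → .  [on edge]
    (1,4)@(3, 9): e=[36,0,12] → .  [on edge]
    (0,5)@(1, 11): e=[44,0,4] → .  [on edge]
  covered (3 px):
    . . . . X . . . . .
    . . . X . . . . . .
    . . X . . . . . . .
    . . . . . . . . . .
    . . . . . . . . . .
    . . . . . . . . . .

Answer: 5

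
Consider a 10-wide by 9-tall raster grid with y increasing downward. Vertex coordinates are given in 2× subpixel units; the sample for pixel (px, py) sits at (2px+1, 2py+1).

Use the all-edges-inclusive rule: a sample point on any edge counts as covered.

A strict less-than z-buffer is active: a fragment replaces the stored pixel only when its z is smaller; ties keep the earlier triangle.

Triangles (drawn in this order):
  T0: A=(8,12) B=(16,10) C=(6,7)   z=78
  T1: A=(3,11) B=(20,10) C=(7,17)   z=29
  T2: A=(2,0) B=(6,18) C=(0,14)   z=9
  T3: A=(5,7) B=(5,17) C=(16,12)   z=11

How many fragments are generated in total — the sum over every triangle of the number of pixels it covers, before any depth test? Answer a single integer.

T0:
  2·area = 44  (B↔C swapped to make it positive)
  edge (8, 12)→(6, 7): d=(-2,-5) inclusive
  edge (6, 7)→(16, 10): d=(10,3) inclusive
  edge (16, 10)→(8, 12): d=(-8,2) inclusive
    (3,4)@(7, 9): e=[1,17,26] → X
    (4,4)@(9, 9): e=[11,11,22] → X
    (5,4)@(11, 9): e=[21,5,18] → X
    (6,4)@(13, 9): e=[31,-1,14] → .
    (3,5)@(7, 11): e=[-3,37,10] → .
    (4,5)@(9, 11): e=[7,31,6] → X
    (6,5)@(13, 11): e=[27,19,-2] → .
    (4,6)@(9, 13): e=[3,51,-10] → .
    (5,6)@(11, 13): e=[13,45,-14] → .
  covered (5 px):
    . . . . . . . . . .
    . . . . . . . . . .
    . . . . . . . . . .
    . . . . . . . . . .
    . . . X X X . . . .
    . . . . X X . . . .
    . . . . . . . . . .
    . . . . . . . . . .
    . . . . . . . . . .
T1:
  2·area = 106
  edge (3, 11)→(20, 10): d=(17,-1) inclusive
  edge (20, 10)→(7, 17): d=(-13,7) inclusive
  edge (7, 17)→(3, 11): d=(-4,-6) inclusive
    (1,5)@(3, 11): e=[0,106,0] → X  [on edge]
    (2,5)@(5, 11): e=[2,92,12] → X
    (3,5)@(7, 11): e=[4,78,24] → X
    (4,5)@(9, 11): e=[6,64,36] → X
    (5,5)@(11, 11): e=[8,50,48] → X
    (6,5)@(13, 11): e=[10,36,60] → X
    (7,5)@(15, 11): e=[12,22,72] → X
    (8,5)@(17, 11): e=[14,8,84] → X
    (9,5)@(19, 11): e=[16,-6,96] → .
    (1,6)@(3, 13): e=[34,80,-8] → .
    (2,6)@(5, 13): e=[36,66,4] → X
    (7,6)@(15, 13): e=[46,-4,64] → .
    (3,8)@(7, 17): e=[106,0,0] → X  [on edge]
  covered (16 px):
    . . . . . . . . . .
    . . . . . . . . . .
    . . . . . . . . . .
    . . . . . . . . . .
    . . . . . . . . . .
    . X X X X X X X X .
    . . X X X X X . . .
    . . . X X . . . . .
    . . . X . . . . . .
T2:
  2·area = 92
  edge (2, 0)→(6, 18): d=(4,18) inclusive
  edge (6, 18)→(0, 14): d=(-6,-4) inclusive
  edge (0, 14)→(2, 0): d=(2,-14) inclusive
    (1,2)@(3, 5): e=[2,66,24] → X
    (2,2)@(5, 5): e=[-34,74,52] → .
    (0,3)@(1, 7): e=[46,46,0] → X  [on edge]
    (2,3)@(5, 7): e=[-26,62,56] → .
    (0,4)@(1, 9): e=[54,34,4] → X
    (2,4)@(5, 9): e=[-18,50,60] → .
    (0,5)@(1, 11): e=[62,22,8] → X
    (2,5)@(5, 11): e=[-10,38,64] → .
    (0,6)@(1, 13): e=[70,10,12] → X
    (2,6)@(5, 13): e=[-2,26,68] → .
    (0,7)@(1, 15): e=[78,-2,16] → .
    (1,7)@(3, 15): e=[42,6,44] → X
  covered (12 px):
    . . . . . . . . . .
    . . . . . . . . . .
    . X . . . . . . . .
    X X . . . . . . . .
    X X . . . . . . . .
    X X . . . . . . . .
    X X . . . . . . . .
    . X X . . . . . . .
    . . X . . . . . . .
T3:
  2·area = 110  (B↔C swapped to make it positive)
  edge (5, 7)→(16, 12): d=(11,5) inclusive
  edge (16, 12)→(5, 17): d=(-11,5) inclusive
  edge (5, 17)→(5, 7): d=(0,-10) inclusive
    (2,0)@(5, 1): e=[-66,176,0] → .  [on edge]
    (2,1)@(5, 3): e=[-44,154,0] → .  [on edge]
    (2,2)@(5, 5): e=[-22,132,0] → .  [on edge]
    (2,3)@(5, 7): e=[0,110,0] → X  [on edge]
    (3,3)@(7, 7): e=[-10,100,20] → .
    (2,4)@(5, 9): e=[22,88,0] → X  [on edge]
    (3,4)@(7, 9): e=[12,78,20] → X
    (4,4)@(9, 9): e=[2,68,40] → X
    (5,4)@(11, 9): e=[-8,58,60] → .
    (2,5)@(5, 11): e=[44,66,0] → X  [on edge]
    (5,5)@(11, 11): e=[14,36,60] → X
    (6,5)@(13, 11): e=[4,26,80] → X
    (2,6)@(5, 13): e=[66,44,0] → X  [on edge]
    (2,7)@(5, 15): e=[88,22,0] → X  [on edge]
    (2,8)@(5, 17): e=[110,0,0] → X  [on edge]
  covered (18 px):
    . . . . . . . . . .
    . . . . . . . . . .
    . . . . . . . . . .
    . . X . . . . . . .
    . . X X X . . . . .
    . . X X X X X . . .
    . . X X X X X . . .
    . . X X X . . . . .
    . . X . . . . . . .

Result: 51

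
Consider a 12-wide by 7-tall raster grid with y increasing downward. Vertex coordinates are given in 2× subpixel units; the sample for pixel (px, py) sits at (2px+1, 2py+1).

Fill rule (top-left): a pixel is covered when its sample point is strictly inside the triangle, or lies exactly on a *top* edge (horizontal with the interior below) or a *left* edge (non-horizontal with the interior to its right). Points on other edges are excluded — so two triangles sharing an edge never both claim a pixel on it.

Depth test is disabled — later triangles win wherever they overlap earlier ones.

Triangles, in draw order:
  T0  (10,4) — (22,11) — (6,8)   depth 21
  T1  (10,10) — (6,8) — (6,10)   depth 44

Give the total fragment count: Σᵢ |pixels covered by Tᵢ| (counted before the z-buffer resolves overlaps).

T0:
  2·area = 76
  edge (10, 4)→(22, 11): d=(12,7) right/bottom  bias=-1
  edge (22, 11)→(6, 8): d=(-16,-3) top-left  bias=+0
  edge (6, 8)→(10, 4): d=(4,-4) top-left  bias=+0
    (6,0)@(13, 1): e=[-57,133,0] → ·  [on edge]
    (5,1)@(11, 3): e=[-19,95,0] → ·  [on edge]
    (4,2)@(9, 5): e=[19,57,0] → █  [on edge]
    (5,2)@(11, 5): e=[5,63,8] → █
    (6,2)@(13, 5): e=[-9,69,16] → ·
    (3,3)@(7, 7): e=[57,19,0] → █  [on edge]
    (6,3)@(13, 7): e=[15,37,24] → █
    (7,3)@(15, 7): e=[1,43,32] → █
    (8,3)@(17, 7): e=[-13,49,40] → ·
    (2,4)@(5, 9): e=[95,-19,0] → ·  [on edge]
    (3,4)@(7, 9): e=[81,-13,8] → ·
    (4,4)@(9, 9): e=[67,-7,16] → ·
    (1,5)@(3, 11): e=[133,-57,0] → ·  [on edge]
    (0,6)@(1, 13): e=[171,-95,0] → ·  [on edge]
  covered (10 px):
    · · · · · · · · · · · ·
    · · · · · · · · · · · ·
    · · · · █ █ · · · · · ·
    · · · █ █ █ █ █ · · · ·
    · · · · · · █ █ █ · · ·
    · · · · · · · · · · · ·
    · · · · · · · · · · · ·
T1:
  2·area = 8  (B↔C swapped to make it positive)
  edge (10, 10)→(6, 10): d=(-4,0) right/bottom  bias=-1
  edge (6, 10)→(6, 8): d=(0,-2) top-left  bias=+0
  edge (6, 8)→(10, 10): d=(4,2) right/bottom  bias=-1
    (3,4)@(7, 9): e=[4,2,2] → █
    (4,4)@(9, 9): e=[4,6,-2] → ·
    (3,5)@(7, 11): e=[-4,2,10] → ·
  covered (1 px):
    · · · · · · · · · · · ·
    · · · · · · · · · · · ·
    · · · · · · · · · · · ·
    · · · · · · · · · · · ·
    · · · █ · · · · · · · ·
    · · · · · · · · · · · ·
    · · · · · · · · · · · ·

Result: 11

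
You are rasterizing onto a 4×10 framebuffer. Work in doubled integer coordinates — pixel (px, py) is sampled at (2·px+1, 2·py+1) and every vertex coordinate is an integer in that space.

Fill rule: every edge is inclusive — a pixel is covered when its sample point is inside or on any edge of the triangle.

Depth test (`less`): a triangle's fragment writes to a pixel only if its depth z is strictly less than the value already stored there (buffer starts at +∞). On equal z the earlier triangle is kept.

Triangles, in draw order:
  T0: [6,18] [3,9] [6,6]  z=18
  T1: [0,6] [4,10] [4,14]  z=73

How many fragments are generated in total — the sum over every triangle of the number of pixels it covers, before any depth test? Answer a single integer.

T0:
  2·area = 36
  edge (6, 18)→(3, 9): d=(-3,-9) inclusive
  edge (3, 9)→(6, 6): d=(3,-3) inclusive
  edge (6, 6)→(6, 18): d=(0,12) inclusive
    (0,1)@(1, 3): e=[0,-24,60] → ·  [on edge]
    (3,2)@(7, 5): e=[48,0,-12] → ·  [on edge]
    (2,3)@(5, 7): e=[24,0,12] → █  [on edge]
    (3,3)@(7, 7): e=[42,6,-12] → ·
    (1,4)@(3, 9): e=[0,0,36] → █  [on edge]
    (3,4)@(7, 9): e=[36,12,-12] → ·
    (0,5)@(1, 11): e=[-24,0,60] → ·  [on edge]
    (1,5)@(3, 11): e=[-6,6,36] → ·
    (2,5)@(5, 11): e=[12,12,12] → █
    (3,5)@(7, 11): e=[30,18,-12] → ·
    (2,6)@(5, 13): e=[6,18,12] → █
    (3,6)@(7, 13): e=[24,24,-12] → ·
    (2,7)@(5, 15): e=[0,24,12] → █  [on edge]
  covered (6 px):
    · · · ·
    · · · ·
    · · · ·
    · · █ ·
    · █ █ ·
    · · █ ·
    · · █ ·
    · · █ ·
    · · · ·
    · · · ·
T1:
  2·area = 16
  edge (0, 6)→(4, 10): d=(4,4) inclusive
  edge (4, 10)→(4, 14): d=(0,4) inclusive
  edge (4, 14)→(0, 6): d=(-4,-8) inclusive
    (0,3)@(1, 7): e=[0,12,4] → █  [on edge]
    (1,3)@(3, 7): e=[-8,4,20] → ·
    (0,4)@(1, 9): e=[8,12,-4] → ·
    (1,4)@(3, 9): e=[0,4,12] → █  [on edge]
    (2,4)@(5, 9): e=[-8,-4,28] → ·
    (1,5)@(3, 11): e=[8,4,4] → █
    (2,5)@(5, 11): e=[0,-4,20] → ·  [on edge]
    (1,6)@(3, 13): e=[16,4,-4] → ·
    (3,6)@(7, 13): e=[0,-12,28] → ·  [on edge]
  covered (3 px):
    · · · ·
    · · · ·
    · · · ·
    █ · · ·
    · █ · ·
    · █ · ·
    · · · ·
    · · · ·
    · · · ·
    · · · ·

Answer: 9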